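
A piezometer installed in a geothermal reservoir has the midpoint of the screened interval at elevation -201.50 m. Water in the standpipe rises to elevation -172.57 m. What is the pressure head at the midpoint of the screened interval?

ψ ≈ 28.93 m

Total head h = -172.57 m (the water-surface elevation in the piezometer).
Pressure head ψ = h − z = -172.57 − (-201.50) = 28.93 m.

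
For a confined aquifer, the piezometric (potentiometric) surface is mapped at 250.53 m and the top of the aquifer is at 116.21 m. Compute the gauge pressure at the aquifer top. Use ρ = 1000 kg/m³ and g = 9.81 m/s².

P ≈ 1320 kPa

Pressure head at the aquifer top: ψ = h − z = 250.53 − 116.21 = 134.32 m.
P = ρgψ = 1000 × 9.81 × 134.32 = 1317679 Pa ≈ 1320 kPa.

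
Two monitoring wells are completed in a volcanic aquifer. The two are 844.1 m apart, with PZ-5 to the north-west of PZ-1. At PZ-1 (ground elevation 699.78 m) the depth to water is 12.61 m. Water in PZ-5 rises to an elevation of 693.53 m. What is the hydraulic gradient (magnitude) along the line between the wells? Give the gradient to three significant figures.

Total head at PZ-1: h = 699.78 − 12.61 = 687.17 m.
Total head at PZ-5: h = 693.53 m (water level in the piezometer is the total head).
Head difference: h(PZ-1) − h(PZ-5) = 687.17 − 693.53 = -6.36 m.
Hydraulic gradient: i = |Δh| / L = 6.36 / 844.1 = 0.00753.

i ≈ 0.00753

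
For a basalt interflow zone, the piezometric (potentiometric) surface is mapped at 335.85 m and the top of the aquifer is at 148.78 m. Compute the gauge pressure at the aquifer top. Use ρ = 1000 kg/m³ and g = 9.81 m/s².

P ≈ 1840 kPa

Pressure head at the aquifer top: ψ = h − z = 335.85 − 148.78 = 187.07 m.
P = ρgψ = 1000 × 9.81 × 187.07 = 1835157 Pa ≈ 1840 kPa.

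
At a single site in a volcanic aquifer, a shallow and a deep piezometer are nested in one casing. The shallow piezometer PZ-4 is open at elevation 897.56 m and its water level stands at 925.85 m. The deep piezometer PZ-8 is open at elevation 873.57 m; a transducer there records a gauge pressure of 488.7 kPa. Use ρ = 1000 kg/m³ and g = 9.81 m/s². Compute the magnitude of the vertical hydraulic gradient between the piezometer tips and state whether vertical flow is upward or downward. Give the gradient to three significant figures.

|i_v| ≈ 0.103; vertical flow is downward

Total head at PZ-4: h = 925.85 m (water level in the standpipe).
Pressure head at PZ-8: ψ = P/(ρg) = 488.7×1000 / (1000 × 9.81) = 49.82 m.
Total head at PZ-8: h = z + ψ = 873.57 + 49.82 = 923.39 m.
Δh = h(PZ-4) − h(PZ-8) = 925.85 − 923.39 = 2.46 m.
Vertical separation Δz = 897.56 − 873.57 = 23.99 m.
|i_v| = |Δh| / Δz = 2.46 / 23.99 = 0.103.
Head is higher in the shallow piezometer, so vertical flow is downward (recharge condition).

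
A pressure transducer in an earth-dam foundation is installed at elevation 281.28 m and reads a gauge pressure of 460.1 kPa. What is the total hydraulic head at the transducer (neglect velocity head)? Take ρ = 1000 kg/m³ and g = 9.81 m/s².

h ≈ 328.18 m

ψ = P/(ρg) = 460.1×1000 / (1000 × 9.81) = 46.90 m.
h = z + ψ = 281.28 + 46.90 = 328.18 m.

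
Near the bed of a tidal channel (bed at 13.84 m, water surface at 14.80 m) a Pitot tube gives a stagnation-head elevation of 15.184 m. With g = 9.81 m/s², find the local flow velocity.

v ≈ 2.74 m/s

Near the bed, under hydrostatic conditions, the piezometric head (z + ψ) equals the free-surface elevation, 14.80 m.
Velocity head = total − piezometric = 15.184 − 14.80 = 0.384 m.
v = √(2g·h_v) = √(2 × 9.81 × 0.384) = 2.74 m/s.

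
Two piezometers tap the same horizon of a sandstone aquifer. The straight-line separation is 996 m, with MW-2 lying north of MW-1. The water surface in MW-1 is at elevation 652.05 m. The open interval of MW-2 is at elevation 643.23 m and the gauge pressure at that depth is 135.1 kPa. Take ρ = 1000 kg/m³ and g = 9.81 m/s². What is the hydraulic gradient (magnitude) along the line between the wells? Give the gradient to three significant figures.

i ≈ 0.00497

Total head at MW-1: h = 652.05 m (water level in the piezometer is the total head).
Pressure head at MW-2: ψ = P/(ρg) = 135.1×1000 / (1000 × 9.81) = 13.77 m.
Total head at MW-2: h = z + ψ = 643.23 + 13.77 = 657.00 m.
Head difference: h(MW-1) − h(MW-2) = 652.05 − 657.00 = -4.95 m.
Hydraulic gradient: i = |Δh| / L = 4.95 / 996 = 0.00497.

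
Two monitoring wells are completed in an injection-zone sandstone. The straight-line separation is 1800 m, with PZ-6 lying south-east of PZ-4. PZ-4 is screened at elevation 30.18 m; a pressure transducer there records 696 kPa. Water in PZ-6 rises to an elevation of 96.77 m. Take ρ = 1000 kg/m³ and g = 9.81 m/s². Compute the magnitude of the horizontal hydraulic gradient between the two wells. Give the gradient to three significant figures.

Pressure head at PZ-4: ψ = P/(ρg) = 696×1000 / (1000 × 9.81) = 70.95 m.
Total head at PZ-4: h = z + ψ = 30.18 + 70.95 = 101.13 m.
Total head at PZ-6: h = 96.77 m (water level in the piezometer is the total head).
Head difference: h(PZ-4) − h(PZ-6) = 101.13 − 96.77 = 4.36 m.
Hydraulic gradient: i = |Δh| / L = 4.36 / 1800 = 0.00242.

i ≈ 0.00242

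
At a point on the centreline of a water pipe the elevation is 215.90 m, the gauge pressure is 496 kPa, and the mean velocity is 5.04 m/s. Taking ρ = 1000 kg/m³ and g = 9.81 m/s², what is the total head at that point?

Pressure head ψ = P/(ρg) = 496×1000 / (1000 × 9.81) = 50.56 m.
Velocity head = v²/(2g) = 5.04² / (2 × 9.81) = 1.295 m.
h = z + ψ + v²/(2g) = 215.90 + 50.56 + 1.295 = 267.76 m.

h ≈ 267.76 m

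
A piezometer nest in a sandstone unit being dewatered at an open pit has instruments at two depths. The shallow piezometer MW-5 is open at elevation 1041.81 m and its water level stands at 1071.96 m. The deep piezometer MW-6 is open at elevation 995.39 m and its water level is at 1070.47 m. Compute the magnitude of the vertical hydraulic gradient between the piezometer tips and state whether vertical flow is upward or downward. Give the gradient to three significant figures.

|i_v| ≈ 0.0321; vertical flow is downward

Total head at MW-5: h = 1071.96 m (water level in the standpipe).
Total head at MW-6: h = 1070.47 m.
Δh = h(MW-5) − h(MW-6) = 1071.96 − 1070.47 = 1.49 m.
Vertical separation Δz = 1041.81 − 995.39 = 46.42 m.
|i_v| = |Δh| / Δz = 1.49 / 46.42 = 0.0321.
Head is higher in the shallow piezometer, so vertical flow is downward (recharge condition).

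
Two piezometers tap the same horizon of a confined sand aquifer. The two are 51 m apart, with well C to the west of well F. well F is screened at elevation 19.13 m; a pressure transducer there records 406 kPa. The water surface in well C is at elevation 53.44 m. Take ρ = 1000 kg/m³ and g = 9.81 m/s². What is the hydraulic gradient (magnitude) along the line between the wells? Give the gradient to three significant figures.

i ≈ 0.139

Pressure head at well F: ψ = P/(ρg) = 406×1000 / (1000 × 9.81) = 41.39 m.
Total head at well F: h = z + ψ = 19.13 + 41.39 = 60.52 m.
Total head at well C: h = 53.44 m (water level in the piezometer is the total head).
Head difference: h(well F) − h(well C) = 60.52 − 53.44 = 7.08 m.
Hydraulic gradient: i = |Δh| / L = 7.08 / 51 = 0.139.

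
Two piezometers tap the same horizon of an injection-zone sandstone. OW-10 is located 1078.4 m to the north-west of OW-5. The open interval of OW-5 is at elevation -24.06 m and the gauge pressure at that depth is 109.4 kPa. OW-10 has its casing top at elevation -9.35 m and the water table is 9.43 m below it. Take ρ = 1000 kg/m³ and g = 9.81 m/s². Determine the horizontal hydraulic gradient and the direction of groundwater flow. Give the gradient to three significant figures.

Pressure head at OW-5: ψ = P/(ρg) = 109.4×1000 / (1000 × 9.81) = 11.15 m.
Total head at OW-5: h = z + ψ = -24.06 + 11.15 = -12.91 m.
Total head at OW-10: h = -9.35 − 9.43 = -18.78 m.
Head difference: h(OW-5) − h(OW-10) = -12.91 − (-18.78) = 5.87 m.
Hydraulic gradient: i = |Δh| / L = 5.87 / 1078.4 = 0.00544.
Flow is from higher to lower head: from OW-5 toward OW-10, i.e. toward the north-west.

i ≈ 0.00544; groundwater flows toward the north-west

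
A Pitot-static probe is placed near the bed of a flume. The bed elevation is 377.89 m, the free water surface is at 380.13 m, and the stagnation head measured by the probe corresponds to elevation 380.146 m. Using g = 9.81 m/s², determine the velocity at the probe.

v ≈ 0.560 m/s

Near the bed, under hydrostatic conditions, the piezometric head (z + ψ) equals the free-surface elevation, 380.13 m.
Velocity head = total − piezometric = 380.146 − 380.13 = 0.016 m.
v = √(2g·h_v) = √(2 × 9.81 × 0.016) = 0.560 m/s.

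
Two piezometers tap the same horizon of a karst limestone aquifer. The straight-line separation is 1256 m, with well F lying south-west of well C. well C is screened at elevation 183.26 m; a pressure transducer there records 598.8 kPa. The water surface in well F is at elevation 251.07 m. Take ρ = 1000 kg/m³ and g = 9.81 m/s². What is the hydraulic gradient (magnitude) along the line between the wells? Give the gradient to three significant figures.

i ≈ 0.00539

Pressure head at well C: ψ = P/(ρg) = 598.8×1000 / (1000 × 9.81) = 61.04 m.
Total head at well C: h = z + ψ = 183.26 + 61.04 = 244.30 m.
Total head at well F: h = 251.07 m (water level in the piezometer is the total head).
Head difference: h(well C) − h(well F) = 244.30 − 251.07 = -6.77 m.
Hydraulic gradient: i = |Δh| / L = 6.77 / 1256 = 0.00539.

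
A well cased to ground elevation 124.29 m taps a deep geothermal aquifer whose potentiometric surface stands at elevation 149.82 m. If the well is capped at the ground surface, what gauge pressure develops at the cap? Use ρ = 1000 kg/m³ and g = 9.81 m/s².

P ≈ 250 kPa

Head above the cap: Δh = 149.82 − 124.29 = 25.53 m.
P = ρgΔh = 1000 × 9.81 × 25.53 = 250449 Pa ≈ 250 kPa.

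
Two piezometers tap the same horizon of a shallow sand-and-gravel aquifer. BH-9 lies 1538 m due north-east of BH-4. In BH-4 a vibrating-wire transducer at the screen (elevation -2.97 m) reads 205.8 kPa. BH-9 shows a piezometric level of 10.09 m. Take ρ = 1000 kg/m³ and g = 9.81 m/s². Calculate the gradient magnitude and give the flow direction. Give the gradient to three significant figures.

i ≈ 0.00515; groundwater flows toward the north-east

Pressure head at BH-4: ψ = P/(ρg) = 205.8×1000 / (1000 × 9.81) = 20.98 m.
Total head at BH-4: h = z + ψ = -2.97 + 20.98 = 18.01 m.
Total head at BH-9: h = 10.09 m (water level in the piezometer is the total head).
Head difference: h(BH-4) − h(BH-9) = 18.01 − 10.09 = 7.92 m.
Hydraulic gradient: i = |Δh| / L = 7.92 / 1538 = 0.00515.
Flow is from higher to lower head: from BH-4 toward BH-9, i.e. toward the north-east.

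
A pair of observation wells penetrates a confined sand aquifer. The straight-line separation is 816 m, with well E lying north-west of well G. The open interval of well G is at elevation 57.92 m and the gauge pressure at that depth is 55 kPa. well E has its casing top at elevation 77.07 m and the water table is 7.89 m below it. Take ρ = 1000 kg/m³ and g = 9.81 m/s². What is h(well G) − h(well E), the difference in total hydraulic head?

Pressure head at well G: ψ = P/(ρg) = 55×1000 / (1000 × 9.81) = 5.61 m.
Total head at well G: h = z + ψ = 57.92 + 5.61 = 63.53 m.
Total head at well E: h = 77.07 − 7.89 = 69.18 m.
Head difference: h(well G) − h(well E) = 63.53 − 69.18 = -5.65 m.

Δh ≈ -5.65 m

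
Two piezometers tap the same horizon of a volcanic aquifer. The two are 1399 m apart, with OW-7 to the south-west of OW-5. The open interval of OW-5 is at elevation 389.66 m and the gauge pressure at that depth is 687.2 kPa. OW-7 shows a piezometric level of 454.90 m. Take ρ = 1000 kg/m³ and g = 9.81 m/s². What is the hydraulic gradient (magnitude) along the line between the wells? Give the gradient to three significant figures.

i ≈ 0.00344

Pressure head at OW-5: ψ = P/(ρg) = 687.2×1000 / (1000 × 9.81) = 70.05 m.
Total head at OW-5: h = z + ψ = 389.66 + 70.05 = 459.71 m.
Total head at OW-7: h = 454.90 m (water level in the piezometer is the total head).
Head difference: h(OW-5) − h(OW-7) = 459.71 − 454.90 = 4.81 m.
Hydraulic gradient: i = |Δh| / L = 4.81 / 1399 = 0.00344.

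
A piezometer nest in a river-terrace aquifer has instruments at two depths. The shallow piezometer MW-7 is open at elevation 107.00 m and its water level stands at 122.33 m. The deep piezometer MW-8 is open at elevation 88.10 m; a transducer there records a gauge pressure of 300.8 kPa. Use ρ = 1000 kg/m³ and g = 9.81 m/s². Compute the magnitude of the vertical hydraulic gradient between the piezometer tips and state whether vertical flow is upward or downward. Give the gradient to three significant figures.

|i_v| ≈ 0.189; vertical flow is downward

Total head at MW-7: h = 122.33 m (water level in the standpipe).
Pressure head at MW-8: ψ = P/(ρg) = 300.8×1000 / (1000 × 9.81) = 30.66 m.
Total head at MW-8: h = z + ψ = 88.10 + 30.66 = 118.76 m.
Δh = h(MW-7) − h(MW-8) = 122.33 − 118.76 = 3.57 m.
Vertical separation Δz = 107.00 − 88.10 = 18.90 m.
|i_v| = |Δh| / Δz = 3.57 / 18.90 = 0.189.
Head is higher in the shallow piezometer, so vertical flow is downward (recharge condition).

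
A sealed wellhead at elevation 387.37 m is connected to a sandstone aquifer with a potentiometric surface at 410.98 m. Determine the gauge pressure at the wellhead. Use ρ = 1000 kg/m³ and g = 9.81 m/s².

Head above the cap: Δh = 410.98 − 387.37 = 23.61 m.
P = ρgΔh = 1000 × 9.81 × 23.61 = 231614 Pa ≈ 232 kPa.

P ≈ 232 kPa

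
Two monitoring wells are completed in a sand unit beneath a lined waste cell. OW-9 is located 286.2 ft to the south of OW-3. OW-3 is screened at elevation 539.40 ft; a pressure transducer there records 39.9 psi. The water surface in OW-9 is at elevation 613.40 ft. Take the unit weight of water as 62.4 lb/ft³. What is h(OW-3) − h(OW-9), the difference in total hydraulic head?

Pressure head at OW-3: ψ = 144·P/γ = 144 × 39.9 / 62.4 = 92.08 ft.
Total head at OW-3: h = z + ψ = 539.40 + 92.08 = 631.48 ft.
Total head at OW-9: h = 613.40 ft (water level in the piezometer is the total head).
Head difference: h(OW-3) − h(OW-9) = 631.48 − 613.40 = 18.08 ft.

Δh ≈ 18.08 ft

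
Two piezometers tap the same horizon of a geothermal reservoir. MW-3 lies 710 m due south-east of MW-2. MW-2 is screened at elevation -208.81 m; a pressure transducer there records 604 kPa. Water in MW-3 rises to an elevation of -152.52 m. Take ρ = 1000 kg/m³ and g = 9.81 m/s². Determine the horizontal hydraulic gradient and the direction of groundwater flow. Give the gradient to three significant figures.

i ≈ 0.00744; groundwater flows toward the south-east

Pressure head at MW-2: ψ = P/(ρg) = 604×1000 / (1000 × 9.81) = 61.57 m.
Total head at MW-2: h = z + ψ = -208.81 + 61.57 = -147.24 m.
Total head at MW-3: h = -152.52 m (water level in the piezometer is the total head).
Head difference: h(MW-2) − h(MW-3) = -147.24 − (-152.52) = 5.28 m.
Hydraulic gradient: i = |Δh| / L = 5.28 / 710 = 0.00744.
Flow is from higher to lower head: from MW-2 toward MW-3, i.e. toward the south-east.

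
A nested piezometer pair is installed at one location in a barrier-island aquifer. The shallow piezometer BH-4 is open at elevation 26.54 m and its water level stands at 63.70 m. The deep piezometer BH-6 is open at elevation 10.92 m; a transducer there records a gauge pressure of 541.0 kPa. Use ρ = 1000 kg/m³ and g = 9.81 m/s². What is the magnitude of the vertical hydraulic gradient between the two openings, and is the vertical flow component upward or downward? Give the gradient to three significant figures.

|i_v| ≈ 0.152; vertical flow is upward

Total head at BH-4: h = 63.70 m (water level in the standpipe).
Pressure head at BH-6: ψ = P/(ρg) = 541.0×1000 / (1000 × 9.81) = 55.15 m.
Total head at BH-6: h = z + ψ = 10.92 + 55.15 = 66.07 m.
Δh = h(BH-4) − h(BH-6) = 63.70 − 66.07 = -2.37 m.
Vertical separation Δz = 26.54 − 10.92 = 15.62 m.
|i_v| = |Δh| / Δz = 2.37 / 15.62 = 0.152.
Head is higher in the deep piezometer, so vertical flow is upward (discharge condition).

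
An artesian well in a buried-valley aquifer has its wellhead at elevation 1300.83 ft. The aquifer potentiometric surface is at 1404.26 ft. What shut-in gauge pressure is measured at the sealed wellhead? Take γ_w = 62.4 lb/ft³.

Head above the cap: Δh = 1404.26 − 1300.83 = 103.43 ft.
P = γΔh/144 = 62.4 × 103.43 / 144 = 44.8 psi.

P ≈ 44.8 psi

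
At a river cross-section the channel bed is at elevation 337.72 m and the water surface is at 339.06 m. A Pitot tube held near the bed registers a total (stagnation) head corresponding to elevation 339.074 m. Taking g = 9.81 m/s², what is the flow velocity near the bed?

Near the bed, under hydrostatic conditions, the piezometric head (z + ψ) equals the free-surface elevation, 339.06 m.
Velocity head = total − piezometric = 339.074 − 339.06 = 0.014 m.
v = √(2g·h_v) = √(2 × 9.81 × 0.014) = 0.524 m/s.

v ≈ 0.524 m/s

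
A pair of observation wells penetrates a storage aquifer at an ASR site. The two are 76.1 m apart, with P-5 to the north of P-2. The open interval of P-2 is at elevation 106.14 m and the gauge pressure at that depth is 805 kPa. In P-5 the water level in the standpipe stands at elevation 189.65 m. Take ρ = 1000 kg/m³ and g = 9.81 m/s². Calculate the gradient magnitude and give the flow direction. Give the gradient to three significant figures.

i ≈ 0.0191; groundwater flows toward the south

Pressure head at P-2: ψ = P/(ρg) = 805×1000 / (1000 × 9.81) = 82.06 m.
Total head at P-2: h = z + ψ = 106.14 + 82.06 = 188.20 m.
Total head at P-5: h = 189.65 m (water level in the piezometer is the total head).
Head difference: h(P-2) − h(P-5) = 188.20 − 189.65 = -1.45 m.
Hydraulic gradient: i = |Δh| / L = 1.45 / 76.1 = 0.0191.
Flow is from higher to lower head: from P-5 toward P-2, i.e. toward the south.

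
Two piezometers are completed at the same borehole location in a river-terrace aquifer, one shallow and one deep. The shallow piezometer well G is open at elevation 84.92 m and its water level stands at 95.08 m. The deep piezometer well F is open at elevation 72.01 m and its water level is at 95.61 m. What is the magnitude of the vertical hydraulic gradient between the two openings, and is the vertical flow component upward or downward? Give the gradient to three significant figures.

|i_v| ≈ 0.0411; vertical flow is upward

Total head at well G: h = 95.08 m (water level in the standpipe).
Total head at well F: h = 95.61 m.
Δh = h(well G) − h(well F) = 95.08 − 95.61 = -0.53 m.
Vertical separation Δz = 84.92 − 72.01 = 12.91 m.
|i_v| = |Δh| / Δz = 0.53 / 12.91 = 0.0411.
Head is higher in the deep piezometer, so vertical flow is upward (discharge condition).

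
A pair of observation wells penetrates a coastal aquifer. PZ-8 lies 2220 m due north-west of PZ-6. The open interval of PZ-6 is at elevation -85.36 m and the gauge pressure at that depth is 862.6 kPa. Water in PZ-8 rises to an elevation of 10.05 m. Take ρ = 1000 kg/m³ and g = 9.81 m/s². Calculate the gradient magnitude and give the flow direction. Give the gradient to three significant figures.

i ≈ 0.00337; groundwater flows toward the south-east

Pressure head at PZ-6: ψ = P/(ρg) = 862.6×1000 / (1000 × 9.81) = 87.93 m.
Total head at PZ-6: h = z + ψ = -85.36 + 87.93 = 2.57 m.
Total head at PZ-8: h = 10.05 m (water level in the piezometer is the total head).
Head difference: h(PZ-6) − h(PZ-8) = 2.57 − 10.05 = -7.48 m.
Hydraulic gradient: i = |Δh| / L = 7.48 / 2220 = 0.00337.
Flow is from higher to lower head: from PZ-8 toward PZ-6, i.e. toward the south-east.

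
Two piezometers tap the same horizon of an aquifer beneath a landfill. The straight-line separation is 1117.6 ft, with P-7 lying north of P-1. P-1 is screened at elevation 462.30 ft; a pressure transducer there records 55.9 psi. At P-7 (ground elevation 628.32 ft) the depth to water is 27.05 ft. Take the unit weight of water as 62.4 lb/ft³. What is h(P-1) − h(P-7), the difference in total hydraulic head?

Δh ≈ -9.97 ft

Pressure head at P-1: ψ = 144·P/γ = 144 × 55.9 / 62.4 = 129.00 ft.
Total head at P-1: h = z + ψ = 462.30 + 129.00 = 591.30 ft.
Total head at P-7: h = 628.32 − 27.05 = 601.27 ft.
Head difference: h(P-1) − h(P-7) = 591.30 − 601.27 = -9.97 ft.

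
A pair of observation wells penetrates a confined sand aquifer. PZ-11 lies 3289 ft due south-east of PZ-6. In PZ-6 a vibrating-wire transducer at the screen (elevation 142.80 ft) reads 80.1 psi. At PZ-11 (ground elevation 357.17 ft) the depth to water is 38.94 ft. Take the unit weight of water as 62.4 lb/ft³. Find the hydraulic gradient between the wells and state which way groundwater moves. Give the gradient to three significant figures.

Pressure head at PZ-6: ψ = 144·P/γ = 144 × 80.1 / 62.4 = 184.85 ft.
Total head at PZ-6: h = z + ψ = 142.80 + 184.85 = 327.65 ft.
Total head at PZ-11: h = 357.17 − 38.94 = 318.23 ft.
Head difference: h(PZ-6) − h(PZ-11) = 327.65 − 318.23 = 9.42 ft.
Hydraulic gradient: i = |Δh| / L = 9.42 / 3289 = 0.00286.
Flow is from higher to lower head: from PZ-6 toward PZ-11, i.e. toward the south-east.

i ≈ 0.00286; groundwater flows toward the south-east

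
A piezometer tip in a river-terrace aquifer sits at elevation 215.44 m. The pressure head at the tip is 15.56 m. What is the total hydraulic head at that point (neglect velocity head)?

h = z + ψ = 215.44 + 15.56 = 231.00 m.

h ≈ 231.00 m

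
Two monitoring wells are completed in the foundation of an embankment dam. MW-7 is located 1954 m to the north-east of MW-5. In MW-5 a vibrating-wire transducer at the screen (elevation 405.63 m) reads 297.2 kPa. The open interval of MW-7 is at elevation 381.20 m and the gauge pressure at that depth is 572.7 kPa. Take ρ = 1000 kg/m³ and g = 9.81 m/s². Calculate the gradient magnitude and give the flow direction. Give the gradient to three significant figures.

Pressure head at MW-5: ψ = P/(ρg) = 297.2×1000 / (1000 × 9.81) = 30.30 m.
Total head at MW-5: h = z + ψ = 405.63 + 30.30 = 435.93 m.
Pressure head at MW-7: ψ = P/(ρg) = 572.7×1000 / (1000 × 9.81) = 58.38 m.
Total head at MW-7: h = z + ψ = 381.20 + 58.38 = 439.58 m.
Head difference: h(MW-5) − h(MW-7) = 435.93 − 439.58 = -3.65 m.
Hydraulic gradient: i = |Δh| / L = 3.65 / 1954 = 0.00187.
Flow is from higher to lower head: from MW-7 toward MW-5, i.e. toward the south-west.

i ≈ 0.00187; groundwater flows toward the south-west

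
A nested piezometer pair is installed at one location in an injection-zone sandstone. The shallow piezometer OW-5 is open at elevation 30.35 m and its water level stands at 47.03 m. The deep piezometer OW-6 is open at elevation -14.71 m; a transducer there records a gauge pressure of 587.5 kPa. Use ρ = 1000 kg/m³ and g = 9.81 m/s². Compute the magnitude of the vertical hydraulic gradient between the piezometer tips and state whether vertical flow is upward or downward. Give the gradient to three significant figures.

Total head at OW-5: h = 47.03 m (water level in the standpipe).
Pressure head at OW-6: ψ = P/(ρg) = 587.5×1000 / (1000 × 9.81) = 59.89 m.
Total head at OW-6: h = z + ψ = -14.71 + 59.89 = 45.18 m.
Δh = h(OW-5) − h(OW-6) = 47.03 − 45.18 = 1.85 m.
Vertical separation Δz = 30.35 − (-14.71) = 45.06 m.
|i_v| = |Δh| / Δz = 1.85 / 45.06 = 0.0411.
Head is higher in the shallow piezometer, so vertical flow is downward (recharge condition).

|i_v| ≈ 0.0411; vertical flow is downward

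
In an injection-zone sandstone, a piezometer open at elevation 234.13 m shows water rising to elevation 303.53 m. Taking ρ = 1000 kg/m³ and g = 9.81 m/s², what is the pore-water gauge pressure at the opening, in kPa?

Pressure head ψ = h − z = 303.53 − 234.13 = 69.40 m.
P = ρgψ = 1000 × 9.81 × 69.40 = 680814 Pa ≈ 681 kPa.

P ≈ 681 kPa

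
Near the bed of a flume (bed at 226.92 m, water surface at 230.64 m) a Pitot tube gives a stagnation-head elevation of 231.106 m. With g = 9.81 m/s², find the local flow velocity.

v ≈ 3.02 m/s

Near the bed, under hydrostatic conditions, the piezometric head (z + ψ) equals the free-surface elevation, 230.64 m.
Velocity head = total − piezometric = 231.106 − 230.64 = 0.466 m.
v = √(2g·h_v) = √(2 × 9.81 × 0.466) = 3.02 m/s.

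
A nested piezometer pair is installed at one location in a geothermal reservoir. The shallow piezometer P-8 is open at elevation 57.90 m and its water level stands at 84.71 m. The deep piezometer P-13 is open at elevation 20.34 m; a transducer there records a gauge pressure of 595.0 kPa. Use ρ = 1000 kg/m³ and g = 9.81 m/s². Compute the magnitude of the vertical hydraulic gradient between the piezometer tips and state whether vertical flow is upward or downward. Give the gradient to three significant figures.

Total head at P-8: h = 84.71 m (water level in the standpipe).
Pressure head at P-13: ψ = P/(ρg) = 595.0×1000 / (1000 × 9.81) = 60.65 m.
Total head at P-13: h = z + ψ = 20.34 + 60.65 = 80.99 m.
Δh = h(P-8) − h(P-13) = 84.71 − 80.99 = 3.72 m.
Vertical separation Δz = 57.90 − 20.34 = 37.56 m.
|i_v| = |Δh| / Δz = 3.72 / 37.56 = 0.0990.
Head is higher in the shallow piezometer, so vertical flow is downward (recharge condition).

|i_v| ≈ 0.0990; vertical flow is downward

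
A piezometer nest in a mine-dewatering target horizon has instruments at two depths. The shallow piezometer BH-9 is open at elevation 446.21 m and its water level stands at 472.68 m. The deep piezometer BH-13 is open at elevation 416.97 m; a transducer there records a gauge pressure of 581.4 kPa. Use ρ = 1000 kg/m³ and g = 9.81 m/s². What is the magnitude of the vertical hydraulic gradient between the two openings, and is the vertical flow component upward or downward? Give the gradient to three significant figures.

|i_v| ≈ 0.122; vertical flow is upward

Total head at BH-9: h = 472.68 m (water level in the standpipe).
Pressure head at BH-13: ψ = P/(ρg) = 581.4×1000 / (1000 × 9.81) = 59.27 m.
Total head at BH-13: h = z + ψ = 416.97 + 59.27 = 476.24 m.
Δh = h(BH-9) − h(BH-13) = 472.68 − 476.24 = -3.56 m.
Vertical separation Δz = 446.21 − 416.97 = 29.24 m.
|i_v| = |Δh| / Δz = 3.56 / 29.24 = 0.122.
Head is higher in the deep piezometer, so vertical flow is upward (discharge condition).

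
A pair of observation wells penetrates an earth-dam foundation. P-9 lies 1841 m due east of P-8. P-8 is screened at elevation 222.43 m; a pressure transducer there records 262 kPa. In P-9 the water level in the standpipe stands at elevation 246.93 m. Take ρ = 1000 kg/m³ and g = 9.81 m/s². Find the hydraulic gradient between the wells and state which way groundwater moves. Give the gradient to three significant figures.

i ≈ 0.00120; groundwater flows toward the east

Pressure head at P-8: ψ = P/(ρg) = 262×1000 / (1000 × 9.81) = 26.71 m.
Total head at P-8: h = z + ψ = 222.43 + 26.71 = 249.14 m.
Total head at P-9: h = 246.93 m (water level in the piezometer is the total head).
Head difference: h(P-8) − h(P-9) = 249.14 − 246.93 = 2.21 m.
Hydraulic gradient: i = |Δh| / L = 2.21 / 1841 = 0.00120.
Flow is from higher to lower head: from P-8 toward P-9, i.e. toward the east.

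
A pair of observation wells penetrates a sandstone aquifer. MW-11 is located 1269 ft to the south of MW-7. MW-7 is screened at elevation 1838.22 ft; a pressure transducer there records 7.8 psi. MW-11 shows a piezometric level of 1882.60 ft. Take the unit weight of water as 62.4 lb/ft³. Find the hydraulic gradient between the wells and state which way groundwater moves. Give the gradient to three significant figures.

Pressure head at MW-7: ψ = 144·P/γ = 144 × 7.8 / 62.4 = 18.00 ft.
Total head at MW-7: h = z + ψ = 1838.22 + 18.00 = 1856.22 ft.
Total head at MW-11: h = 1882.60 ft (water level in the piezometer is the total head).
Head difference: h(MW-7) − h(MW-11) = 1856.22 − 1882.60 = -26.38 ft.
Hydraulic gradient: i = |Δh| / L = 26.38 / 1269 = 0.0208.
Flow is from higher to lower head: from MW-11 toward MW-7, i.e. toward the north.

i ≈ 0.0208; groundwater flows toward the north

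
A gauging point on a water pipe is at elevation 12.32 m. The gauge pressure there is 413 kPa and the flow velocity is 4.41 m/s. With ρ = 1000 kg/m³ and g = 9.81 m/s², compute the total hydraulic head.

Pressure head ψ = P/(ρg) = 413×1000 / (1000 × 9.81) = 42.10 m.
Velocity head = v²/(2g) = 4.41² / (2 × 9.81) = 0.991 m.
h = z + ψ + v²/(2g) = 12.32 + 42.10 + 0.991 = 55.41 m.

h ≈ 55.41 m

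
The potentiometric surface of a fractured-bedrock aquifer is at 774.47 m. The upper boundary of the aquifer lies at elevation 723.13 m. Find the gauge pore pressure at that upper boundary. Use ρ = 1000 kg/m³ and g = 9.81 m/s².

P ≈ 504 kPa

Pressure head at the aquifer top: ψ = h − z = 774.47 − 723.13 = 51.34 m.
P = ρgψ = 1000 × 9.81 × 51.34 = 503645 Pa ≈ 504 kPa.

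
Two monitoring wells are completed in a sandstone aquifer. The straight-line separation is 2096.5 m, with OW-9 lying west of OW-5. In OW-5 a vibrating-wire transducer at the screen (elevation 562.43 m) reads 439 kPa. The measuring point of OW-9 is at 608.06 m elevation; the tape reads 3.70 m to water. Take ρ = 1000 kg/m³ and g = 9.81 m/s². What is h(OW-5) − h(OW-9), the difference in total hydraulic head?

Δh ≈ 2.82 m

Pressure head at OW-5: ψ = P/(ρg) = 439×1000 / (1000 × 9.81) = 44.75 m.
Total head at OW-5: h = z + ψ = 562.43 + 44.75 = 607.18 m.
Total head at OW-9: h = 608.06 − 3.70 = 604.36 m.
Head difference: h(OW-5) − h(OW-9) = 607.18 − 604.36 = 2.82 m.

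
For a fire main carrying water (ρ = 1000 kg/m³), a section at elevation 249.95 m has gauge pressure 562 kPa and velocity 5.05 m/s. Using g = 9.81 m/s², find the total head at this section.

h ≈ 308.54 m

Pressure head ψ = P/(ρg) = 562×1000 / (1000 × 9.81) = 57.29 m.
Velocity head = v²/(2g) = 5.05² / (2 × 9.81) = 1.300 m.
h = z + ψ + v²/(2g) = 249.95 + 57.29 + 1.300 = 308.54 m.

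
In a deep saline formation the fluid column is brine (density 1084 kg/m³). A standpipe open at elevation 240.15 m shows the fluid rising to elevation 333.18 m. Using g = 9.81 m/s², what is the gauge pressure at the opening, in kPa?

Pressure head ψ = h − z = 333.18 − 240.15 = 93.03 m.
P = ρgψ = 1084 × 9.81 × 93.03 = 989285 Pa ≈ 989 kPa.

P ≈ 989 kPa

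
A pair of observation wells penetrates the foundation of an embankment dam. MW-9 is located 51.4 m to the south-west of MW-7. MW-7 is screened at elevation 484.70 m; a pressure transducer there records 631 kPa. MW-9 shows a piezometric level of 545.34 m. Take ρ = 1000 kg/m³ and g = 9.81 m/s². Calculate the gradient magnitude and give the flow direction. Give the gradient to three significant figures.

Pressure head at MW-7: ψ = P/(ρg) = 631×1000 / (1000 × 9.81) = 64.32 m.
Total head at MW-7: h = z + ψ = 484.70 + 64.32 = 549.02 m.
Total head at MW-9: h = 545.34 m (water level in the piezometer is the total head).
Head difference: h(MW-7) − h(MW-9) = 549.02 − 545.34 = 3.68 m.
Hydraulic gradient: i = |Δh| / L = 3.68 / 51.4 = 0.0716.
Flow is from higher to lower head: from MW-7 toward MW-9, i.e. toward the south-west.

i ≈ 0.0716; groundwater flows toward the south-west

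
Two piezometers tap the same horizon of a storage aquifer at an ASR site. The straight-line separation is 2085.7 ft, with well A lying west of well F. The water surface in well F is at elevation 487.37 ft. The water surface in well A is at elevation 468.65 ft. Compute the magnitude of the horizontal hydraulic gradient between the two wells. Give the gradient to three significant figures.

i ≈ 0.00898

Total head at well F: h = 487.37 ft (water level in the piezometer is the total head).
Total head at well A: h = 468.65 ft (water level in the piezometer is the total head).
Head difference: h(well F) − h(well A) = 487.37 − 468.65 = 18.72 ft.
Hydraulic gradient: i = |Δh| / L = 18.72 / 2085.7 = 0.00898.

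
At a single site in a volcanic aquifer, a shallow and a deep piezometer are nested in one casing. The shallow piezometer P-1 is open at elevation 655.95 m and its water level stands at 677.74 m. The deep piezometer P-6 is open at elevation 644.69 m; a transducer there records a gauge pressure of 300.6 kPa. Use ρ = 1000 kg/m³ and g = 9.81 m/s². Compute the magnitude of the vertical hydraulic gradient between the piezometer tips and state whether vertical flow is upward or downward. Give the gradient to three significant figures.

Total head at P-1: h = 677.74 m (water level in the standpipe).
Pressure head at P-6: ψ = P/(ρg) = 300.6×1000 / (1000 × 9.81) = 30.64 m.
Total head at P-6: h = z + ψ = 644.69 + 30.64 = 675.33 m.
Δh = h(P-1) − h(P-6) = 677.74 − 675.33 = 2.41 m.
Vertical separation Δz = 655.95 − 644.69 = 11.26 m.
|i_v| = |Δh| / Δz = 2.41 / 11.26 = 0.214.
Head is higher in the shallow piezometer, so vertical flow is downward (recharge condition).

|i_v| ≈ 0.214; vertical flow is downward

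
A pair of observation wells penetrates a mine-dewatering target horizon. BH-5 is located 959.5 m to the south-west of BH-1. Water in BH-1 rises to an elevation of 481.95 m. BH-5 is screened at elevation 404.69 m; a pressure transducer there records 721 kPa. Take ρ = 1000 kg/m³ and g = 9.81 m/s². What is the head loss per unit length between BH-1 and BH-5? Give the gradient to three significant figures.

Total head at BH-1: h = 481.95 m (water level in the piezometer is the total head).
Pressure head at BH-5: ψ = P/(ρg) = 721×1000 / (1000 × 9.81) = 73.50 m.
Total head at BH-5: h = z + ψ = 404.69 + 73.50 = 478.19 m.
Head difference: h(BH-1) − h(BH-5) = 481.95 − 478.19 = 3.76 m.
Hydraulic gradient: i = |Δh| / L = 3.76 / 959.5 = 0.00392.

i ≈ 0.00392 m/m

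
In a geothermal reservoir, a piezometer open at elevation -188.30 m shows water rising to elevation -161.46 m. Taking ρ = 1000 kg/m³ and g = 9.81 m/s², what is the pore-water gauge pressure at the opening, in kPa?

Pressure head ψ = h − z = -161.46 − (-188.30) = 26.84 m.
P = ρgψ = 1000 × 9.81 × 26.84 = 263300 Pa ≈ 263 kPa.

P ≈ 263 kPa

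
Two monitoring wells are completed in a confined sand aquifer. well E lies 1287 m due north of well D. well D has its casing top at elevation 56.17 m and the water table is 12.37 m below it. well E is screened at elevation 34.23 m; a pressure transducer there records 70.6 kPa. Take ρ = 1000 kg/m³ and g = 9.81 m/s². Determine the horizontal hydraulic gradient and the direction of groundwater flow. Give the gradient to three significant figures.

i ≈ 0.00184; groundwater flows toward the north

Total head at well D: h = 56.17 − 12.37 = 43.80 m.
Pressure head at well E: ψ = P/(ρg) = 70.6×1000 / (1000 × 9.81) = 7.20 m.
Total head at well E: h = z + ψ = 34.23 + 7.20 = 41.43 m.
Head difference: h(well D) − h(well E) = 43.80 − 41.43 = 2.37 m.
Hydraulic gradient: i = |Δh| / L = 2.37 / 1287 = 0.00184.
Flow is from higher to lower head: from well D toward well E, i.e. toward the north.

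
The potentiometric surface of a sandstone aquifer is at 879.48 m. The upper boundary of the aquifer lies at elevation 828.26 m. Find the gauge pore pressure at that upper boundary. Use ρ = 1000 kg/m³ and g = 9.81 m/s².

P ≈ 502 kPa

Pressure head at the aquifer top: ψ = h − z = 879.48 − 828.26 = 51.22 m.
P = ρgψ = 1000 × 9.81 × 51.22 = 502468 Pa ≈ 502 kPa.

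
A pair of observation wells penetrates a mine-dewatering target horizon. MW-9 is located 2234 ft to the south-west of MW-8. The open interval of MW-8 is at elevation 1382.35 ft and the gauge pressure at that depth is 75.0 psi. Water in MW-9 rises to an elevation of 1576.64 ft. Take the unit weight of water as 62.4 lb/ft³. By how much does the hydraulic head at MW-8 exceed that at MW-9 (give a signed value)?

Δh ≈ -21.21 ft

Pressure head at MW-8: ψ = 144·P/γ = 144 × 75.0 / 62.4 = 173.08 ft.
Total head at MW-8: h = z + ψ = 1382.35 + 173.08 = 1555.43 ft.
Total head at MW-9: h = 1576.64 ft (water level in the piezometer is the total head).
Head difference: h(MW-8) − h(MW-9) = 1555.43 − 1576.64 = -21.21 ft.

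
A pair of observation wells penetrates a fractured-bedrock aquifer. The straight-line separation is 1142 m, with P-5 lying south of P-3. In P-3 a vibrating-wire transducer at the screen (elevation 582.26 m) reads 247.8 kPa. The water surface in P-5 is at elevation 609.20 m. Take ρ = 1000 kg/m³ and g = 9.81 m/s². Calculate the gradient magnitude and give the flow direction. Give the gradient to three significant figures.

i ≈ 0.00147; groundwater flows toward the north

Pressure head at P-3: ψ = P/(ρg) = 247.8×1000 / (1000 × 9.81) = 25.26 m.
Total head at P-3: h = z + ψ = 582.26 + 25.26 = 607.52 m.
Total head at P-5: h = 609.20 m (water level in the piezometer is the total head).
Head difference: h(P-3) − h(P-5) = 607.52 − 609.20 = -1.68 m.
Hydraulic gradient: i = |Δh| / L = 1.68 / 1142 = 0.00147.
Flow is from higher to lower head: from P-5 toward P-3, i.e. toward the north.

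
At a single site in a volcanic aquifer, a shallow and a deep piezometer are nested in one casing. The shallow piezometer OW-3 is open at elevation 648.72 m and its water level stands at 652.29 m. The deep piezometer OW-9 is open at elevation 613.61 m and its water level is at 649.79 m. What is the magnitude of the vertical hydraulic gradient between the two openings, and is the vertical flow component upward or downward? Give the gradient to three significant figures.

|i_v| ≈ 0.0712; vertical flow is downward

Total head at OW-3: h = 652.29 m (water level in the standpipe).
Total head at OW-9: h = 649.79 m.
Δh = h(OW-3) − h(OW-9) = 652.29 − 649.79 = 2.50 m.
Vertical separation Δz = 648.72 − 613.61 = 35.11 m.
|i_v| = |Δh| / Δz = 2.50 / 35.11 = 0.0712.
Head is higher in the shallow piezometer, so vertical flow is downward (recharge condition).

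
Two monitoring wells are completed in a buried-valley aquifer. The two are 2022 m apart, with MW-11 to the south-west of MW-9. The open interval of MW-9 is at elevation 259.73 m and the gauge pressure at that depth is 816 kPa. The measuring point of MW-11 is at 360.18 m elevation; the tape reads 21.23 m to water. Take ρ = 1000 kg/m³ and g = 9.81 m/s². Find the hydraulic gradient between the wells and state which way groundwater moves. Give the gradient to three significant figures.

Pressure head at MW-9: ψ = P/(ρg) = 816×1000 / (1000 × 9.81) = 83.18 m.
Total head at MW-9: h = z + ψ = 259.73 + 83.18 = 342.91 m.
Total head at MW-11: h = 360.18 − 21.23 = 338.95 m.
Head difference: h(MW-9) − h(MW-11) = 342.91 − 338.95 = 3.96 m.
Hydraulic gradient: i = |Δh| / L = 3.96 / 2022 = 0.00196.
Flow is from higher to lower head: from MW-9 toward MW-11, i.e. toward the south-west.

i ≈ 0.00196; groundwater flows toward the south-west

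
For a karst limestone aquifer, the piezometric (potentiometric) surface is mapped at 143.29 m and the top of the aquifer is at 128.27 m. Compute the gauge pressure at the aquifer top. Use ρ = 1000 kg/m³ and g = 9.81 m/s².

Pressure head at the aquifer top: ψ = h − z = 143.29 − 128.27 = 15.02 m.
P = ρgψ = 1000 × 9.81 × 15.02 = 147346 Pa ≈ 147 kPa.

P ≈ 147 kPa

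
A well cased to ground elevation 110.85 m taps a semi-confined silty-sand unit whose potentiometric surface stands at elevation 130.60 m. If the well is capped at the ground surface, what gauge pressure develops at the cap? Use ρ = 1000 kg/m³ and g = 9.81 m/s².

Head above the cap: Δh = 130.60 − 110.85 = 19.75 m.
P = ρgΔh = 1000 × 9.81 × 19.75 = 193748 Pa ≈ 194 kPa.

P ≈ 194 kPa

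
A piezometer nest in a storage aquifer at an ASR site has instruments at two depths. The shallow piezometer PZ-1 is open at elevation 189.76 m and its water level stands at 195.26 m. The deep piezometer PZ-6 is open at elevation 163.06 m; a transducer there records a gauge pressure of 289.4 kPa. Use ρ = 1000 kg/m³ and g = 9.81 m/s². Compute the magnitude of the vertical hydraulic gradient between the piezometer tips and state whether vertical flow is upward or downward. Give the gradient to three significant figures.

|i_v| ≈ 0.101; vertical flow is downward

Total head at PZ-1: h = 195.26 m (water level in the standpipe).
Pressure head at PZ-6: ψ = P/(ρg) = 289.4×1000 / (1000 × 9.81) = 29.50 m.
Total head at PZ-6: h = z + ψ = 163.06 + 29.50 = 192.56 m.
Δh = h(PZ-1) − h(PZ-6) = 195.26 − 192.56 = 2.70 m.
Vertical separation Δz = 189.76 − 163.06 = 26.70 m.
|i_v| = |Δh| / Δz = 2.70 / 26.70 = 0.101.
Head is higher in the shallow piezometer, so vertical flow is downward (recharge condition).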